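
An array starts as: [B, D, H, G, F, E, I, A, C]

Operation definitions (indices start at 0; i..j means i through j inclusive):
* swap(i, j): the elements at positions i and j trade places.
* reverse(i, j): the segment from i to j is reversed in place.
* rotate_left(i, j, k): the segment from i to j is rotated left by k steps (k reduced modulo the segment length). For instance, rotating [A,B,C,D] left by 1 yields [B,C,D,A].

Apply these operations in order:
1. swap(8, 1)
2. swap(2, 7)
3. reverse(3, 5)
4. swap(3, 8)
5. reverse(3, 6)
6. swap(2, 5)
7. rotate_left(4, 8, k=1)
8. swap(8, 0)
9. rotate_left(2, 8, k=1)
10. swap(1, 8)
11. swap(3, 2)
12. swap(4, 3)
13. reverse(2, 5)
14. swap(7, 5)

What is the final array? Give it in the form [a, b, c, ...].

After 1 (swap(8, 1)): [B, C, H, G, F, E, I, A, D]
After 2 (swap(2, 7)): [B, C, A, G, F, E, I, H, D]
After 3 (reverse(3, 5)): [B, C, A, E, F, G, I, H, D]
After 4 (swap(3, 8)): [B, C, A, D, F, G, I, H, E]
After 5 (reverse(3, 6)): [B, C, A, I, G, F, D, H, E]
After 6 (swap(2, 5)): [B, C, F, I, G, A, D, H, E]
After 7 (rotate_left(4, 8, k=1)): [B, C, F, I, A, D, H, E, G]
After 8 (swap(8, 0)): [G, C, F, I, A, D, H, E, B]
After 9 (rotate_left(2, 8, k=1)): [G, C, I, A, D, H, E, B, F]
After 10 (swap(1, 8)): [G, F, I, A, D, H, E, B, C]
After 11 (swap(3, 2)): [G, F, A, I, D, H, E, B, C]
After 12 (swap(4, 3)): [G, F, A, D, I, H, E, B, C]
After 13 (reverse(2, 5)): [G, F, H, I, D, A, E, B, C]
After 14 (swap(7, 5)): [G, F, H, I, D, B, E, A, C]

Answer: [G, F, H, I, D, B, E, A, C]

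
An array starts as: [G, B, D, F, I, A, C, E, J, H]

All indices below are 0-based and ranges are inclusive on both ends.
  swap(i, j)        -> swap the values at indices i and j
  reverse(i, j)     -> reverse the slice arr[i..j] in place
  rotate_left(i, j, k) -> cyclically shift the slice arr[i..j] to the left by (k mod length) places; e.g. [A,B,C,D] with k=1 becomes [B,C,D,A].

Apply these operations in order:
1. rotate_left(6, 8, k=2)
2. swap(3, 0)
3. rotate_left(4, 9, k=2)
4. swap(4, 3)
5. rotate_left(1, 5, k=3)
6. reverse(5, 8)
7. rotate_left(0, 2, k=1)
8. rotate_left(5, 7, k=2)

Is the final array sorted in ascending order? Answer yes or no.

After 1 (rotate_left(6, 8, k=2)): [G, B, D, F, I, A, J, C, E, H]
After 2 (swap(3, 0)): [F, B, D, G, I, A, J, C, E, H]
After 3 (rotate_left(4, 9, k=2)): [F, B, D, G, J, C, E, H, I, A]
After 4 (swap(4, 3)): [F, B, D, J, G, C, E, H, I, A]
After 5 (rotate_left(1, 5, k=3)): [F, G, C, B, D, J, E, H, I, A]
After 6 (reverse(5, 8)): [F, G, C, B, D, I, H, E, J, A]
After 7 (rotate_left(0, 2, k=1)): [G, C, F, B, D, I, H, E, J, A]
After 8 (rotate_left(5, 7, k=2)): [G, C, F, B, D, E, I, H, J, A]

Answer: no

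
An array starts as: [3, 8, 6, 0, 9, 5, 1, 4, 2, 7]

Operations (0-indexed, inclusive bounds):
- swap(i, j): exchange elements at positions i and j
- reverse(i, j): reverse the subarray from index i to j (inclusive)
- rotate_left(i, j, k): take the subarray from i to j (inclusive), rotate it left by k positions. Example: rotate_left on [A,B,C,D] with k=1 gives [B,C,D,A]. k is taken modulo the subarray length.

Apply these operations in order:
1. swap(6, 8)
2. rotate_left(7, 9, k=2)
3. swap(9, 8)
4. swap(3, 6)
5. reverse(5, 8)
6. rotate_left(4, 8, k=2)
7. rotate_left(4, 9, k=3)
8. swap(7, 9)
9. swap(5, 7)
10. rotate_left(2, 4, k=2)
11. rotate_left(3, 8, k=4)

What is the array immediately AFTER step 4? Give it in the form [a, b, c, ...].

After 1 (swap(6, 8)): [3, 8, 6, 0, 9, 5, 2, 4, 1, 7]
After 2 (rotate_left(7, 9, k=2)): [3, 8, 6, 0, 9, 5, 2, 7, 4, 1]
After 3 (swap(9, 8)): [3, 8, 6, 0, 9, 5, 2, 7, 1, 4]
After 4 (swap(3, 6)): [3, 8, 6, 2, 9, 5, 0, 7, 1, 4]

Answer: [3, 8, 6, 2, 9, 5, 0, 7, 1, 4]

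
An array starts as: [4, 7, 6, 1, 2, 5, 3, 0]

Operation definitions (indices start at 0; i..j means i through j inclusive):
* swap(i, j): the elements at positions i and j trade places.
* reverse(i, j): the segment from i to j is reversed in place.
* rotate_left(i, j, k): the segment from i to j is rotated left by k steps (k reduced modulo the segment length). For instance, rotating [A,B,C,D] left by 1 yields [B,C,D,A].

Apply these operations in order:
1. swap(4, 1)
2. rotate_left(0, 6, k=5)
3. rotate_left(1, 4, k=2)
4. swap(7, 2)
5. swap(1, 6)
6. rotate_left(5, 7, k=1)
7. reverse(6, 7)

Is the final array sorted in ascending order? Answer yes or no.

After 1 (swap(4, 1)): [4, 2, 6, 1, 7, 5, 3, 0]
After 2 (rotate_left(0, 6, k=5)): [5, 3, 4, 2, 6, 1, 7, 0]
After 3 (rotate_left(1, 4, k=2)): [5, 2, 6, 3, 4, 1, 7, 0]
After 4 (swap(7, 2)): [5, 2, 0, 3, 4, 1, 7, 6]
After 5 (swap(1, 6)): [5, 7, 0, 3, 4, 1, 2, 6]
After 6 (rotate_left(5, 7, k=1)): [5, 7, 0, 3, 4, 2, 6, 1]
After 7 (reverse(6, 7)): [5, 7, 0, 3, 4, 2, 1, 6]

Answer: no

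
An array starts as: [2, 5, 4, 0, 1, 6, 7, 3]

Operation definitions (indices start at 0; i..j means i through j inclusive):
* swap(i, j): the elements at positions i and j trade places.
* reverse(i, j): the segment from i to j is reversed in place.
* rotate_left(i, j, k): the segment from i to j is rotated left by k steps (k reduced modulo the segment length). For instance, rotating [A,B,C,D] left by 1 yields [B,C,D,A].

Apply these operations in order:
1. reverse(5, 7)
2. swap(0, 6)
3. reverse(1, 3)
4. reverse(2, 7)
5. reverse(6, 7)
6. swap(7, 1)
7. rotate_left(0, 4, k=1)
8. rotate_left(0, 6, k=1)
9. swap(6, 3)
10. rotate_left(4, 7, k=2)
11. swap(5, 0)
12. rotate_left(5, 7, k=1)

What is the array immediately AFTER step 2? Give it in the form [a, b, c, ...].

After 1 (reverse(5, 7)): [2, 5, 4, 0, 1, 3, 7, 6]
After 2 (swap(0, 6)): [7, 5, 4, 0, 1, 3, 2, 6]

Answer: [7, 5, 4, 0, 1, 3, 2, 6]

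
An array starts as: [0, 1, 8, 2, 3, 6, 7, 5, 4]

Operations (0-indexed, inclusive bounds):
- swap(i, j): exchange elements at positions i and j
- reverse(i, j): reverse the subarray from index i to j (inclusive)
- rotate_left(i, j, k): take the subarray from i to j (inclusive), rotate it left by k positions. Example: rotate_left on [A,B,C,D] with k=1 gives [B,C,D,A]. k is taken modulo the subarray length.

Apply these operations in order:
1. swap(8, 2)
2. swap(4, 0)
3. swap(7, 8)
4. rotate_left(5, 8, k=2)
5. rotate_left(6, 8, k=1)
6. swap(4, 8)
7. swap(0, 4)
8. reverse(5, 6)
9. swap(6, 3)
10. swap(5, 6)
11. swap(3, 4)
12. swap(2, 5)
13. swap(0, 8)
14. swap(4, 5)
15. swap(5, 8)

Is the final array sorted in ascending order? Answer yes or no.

After 1 (swap(8, 2)): [0, 1, 4, 2, 3, 6, 7, 5, 8]
After 2 (swap(4, 0)): [3, 1, 4, 2, 0, 6, 7, 5, 8]
After 3 (swap(7, 8)): [3, 1, 4, 2, 0, 6, 7, 8, 5]
After 4 (rotate_left(5, 8, k=2)): [3, 1, 4, 2, 0, 8, 5, 6, 7]
After 5 (rotate_left(6, 8, k=1)): [3, 1, 4, 2, 0, 8, 6, 7, 5]
After 6 (swap(4, 8)): [3, 1, 4, 2, 5, 8, 6, 7, 0]
After 7 (swap(0, 4)): [5, 1, 4, 2, 3, 8, 6, 7, 0]
After 8 (reverse(5, 6)): [5, 1, 4, 2, 3, 6, 8, 7, 0]
After 9 (swap(6, 3)): [5, 1, 4, 8, 3, 6, 2, 7, 0]
After 10 (swap(5, 6)): [5, 1, 4, 8, 3, 2, 6, 7, 0]
After 11 (swap(3, 4)): [5, 1, 4, 3, 8, 2, 6, 7, 0]
After 12 (swap(2, 5)): [5, 1, 2, 3, 8, 4, 6, 7, 0]
After 13 (swap(0, 8)): [0, 1, 2, 3, 8, 4, 6, 7, 5]
After 14 (swap(4, 5)): [0, 1, 2, 3, 4, 8, 6, 7, 5]
After 15 (swap(5, 8)): [0, 1, 2, 3, 4, 5, 6, 7, 8]

Answer: yes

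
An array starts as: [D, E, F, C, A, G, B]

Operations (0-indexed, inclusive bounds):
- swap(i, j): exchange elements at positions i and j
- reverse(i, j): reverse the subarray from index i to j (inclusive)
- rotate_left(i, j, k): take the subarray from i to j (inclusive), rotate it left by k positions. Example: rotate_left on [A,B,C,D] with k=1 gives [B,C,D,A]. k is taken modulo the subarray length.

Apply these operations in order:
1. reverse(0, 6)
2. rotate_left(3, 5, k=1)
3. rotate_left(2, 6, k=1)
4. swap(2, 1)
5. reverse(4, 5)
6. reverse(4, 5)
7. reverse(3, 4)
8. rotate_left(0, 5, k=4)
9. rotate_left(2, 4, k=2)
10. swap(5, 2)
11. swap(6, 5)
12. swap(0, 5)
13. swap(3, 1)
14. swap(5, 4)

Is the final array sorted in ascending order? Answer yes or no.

After 1 (reverse(0, 6)): [B, G, A, C, F, E, D]
After 2 (rotate_left(3, 5, k=1)): [B, G, A, F, E, C, D]
After 3 (rotate_left(2, 6, k=1)): [B, G, F, E, C, D, A]
After 4 (swap(2, 1)): [B, F, G, E, C, D, A]
After 5 (reverse(4, 5)): [B, F, G, E, D, C, A]
After 6 (reverse(4, 5)): [B, F, G, E, C, D, A]
After 7 (reverse(3, 4)): [B, F, G, C, E, D, A]
After 8 (rotate_left(0, 5, k=4)): [E, D, B, F, G, C, A]
After 9 (rotate_left(2, 4, k=2)): [E, D, G, B, F, C, A]
After 10 (swap(5, 2)): [E, D, C, B, F, G, A]
After 11 (swap(6, 5)): [E, D, C, B, F, A, G]
After 12 (swap(0, 5)): [A, D, C, B, F, E, G]
After 13 (swap(3, 1)): [A, B, C, D, F, E, G]
After 14 (swap(5, 4)): [A, B, C, D, E, F, G]

Answer: yes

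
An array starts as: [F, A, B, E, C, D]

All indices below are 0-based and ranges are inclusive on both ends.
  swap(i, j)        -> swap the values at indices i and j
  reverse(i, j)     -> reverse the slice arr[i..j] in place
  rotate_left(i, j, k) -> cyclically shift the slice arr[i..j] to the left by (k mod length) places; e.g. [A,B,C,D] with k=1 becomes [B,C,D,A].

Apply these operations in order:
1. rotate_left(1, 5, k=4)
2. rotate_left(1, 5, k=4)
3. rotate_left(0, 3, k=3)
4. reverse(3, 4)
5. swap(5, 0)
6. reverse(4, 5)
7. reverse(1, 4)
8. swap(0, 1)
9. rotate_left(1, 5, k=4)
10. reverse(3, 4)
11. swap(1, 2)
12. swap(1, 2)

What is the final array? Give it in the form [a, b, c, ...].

After 1 (rotate_left(1, 5, k=4)): [F, D, A, B, E, C]
After 2 (rotate_left(1, 5, k=4)): [F, C, D, A, B, E]
After 3 (rotate_left(0, 3, k=3)): [A, F, C, D, B, E]
After 4 (reverse(3, 4)): [A, F, C, B, D, E]
After 5 (swap(5, 0)): [E, F, C, B, D, A]
After 6 (reverse(4, 5)): [E, F, C, B, A, D]
After 7 (reverse(1, 4)): [E, A, B, C, F, D]
After 8 (swap(0, 1)): [A, E, B, C, F, D]
After 9 (rotate_left(1, 5, k=4)): [A, D, E, B, C, F]
After 10 (reverse(3, 4)): [A, D, E, C, B, F]
After 11 (swap(1, 2)): [A, E, D, C, B, F]
After 12 (swap(1, 2)): [A, D, E, C, B, F]

Answer: [A, D, E, C, B, F]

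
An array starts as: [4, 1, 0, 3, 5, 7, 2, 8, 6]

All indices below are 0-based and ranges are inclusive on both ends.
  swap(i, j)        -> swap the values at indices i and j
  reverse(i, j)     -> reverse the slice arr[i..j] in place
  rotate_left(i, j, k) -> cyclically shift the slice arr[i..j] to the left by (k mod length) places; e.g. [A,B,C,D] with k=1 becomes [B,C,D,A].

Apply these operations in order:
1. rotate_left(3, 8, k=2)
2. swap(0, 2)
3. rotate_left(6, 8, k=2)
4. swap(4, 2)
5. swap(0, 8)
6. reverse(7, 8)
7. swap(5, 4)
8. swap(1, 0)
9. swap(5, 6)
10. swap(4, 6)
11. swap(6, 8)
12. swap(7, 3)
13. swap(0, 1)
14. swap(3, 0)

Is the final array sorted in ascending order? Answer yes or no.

After 1 (rotate_left(3, 8, k=2)): [4, 1, 0, 7, 2, 8, 6, 3, 5]
After 2 (swap(0, 2)): [0, 1, 4, 7, 2, 8, 6, 3, 5]
After 3 (rotate_left(6, 8, k=2)): [0, 1, 4, 7, 2, 8, 5, 6, 3]
After 4 (swap(4, 2)): [0, 1, 2, 7, 4, 8, 5, 6, 3]
After 5 (swap(0, 8)): [3, 1, 2, 7, 4, 8, 5, 6, 0]
After 6 (reverse(7, 8)): [3, 1, 2, 7, 4, 8, 5, 0, 6]
After 7 (swap(5, 4)): [3, 1, 2, 7, 8, 4, 5, 0, 6]
After 8 (swap(1, 0)): [1, 3, 2, 7, 8, 4, 5, 0, 6]
After 9 (swap(5, 6)): [1, 3, 2, 7, 8, 5, 4, 0, 6]
After 10 (swap(4, 6)): [1, 3, 2, 7, 4, 5, 8, 0, 6]
After 11 (swap(6, 8)): [1, 3, 2, 7, 4, 5, 6, 0, 8]
After 12 (swap(7, 3)): [1, 3, 2, 0, 4, 5, 6, 7, 8]
After 13 (swap(0, 1)): [3, 1, 2, 0, 4, 5, 6, 7, 8]
After 14 (swap(3, 0)): [0, 1, 2, 3, 4, 5, 6, 7, 8]

Answer: yes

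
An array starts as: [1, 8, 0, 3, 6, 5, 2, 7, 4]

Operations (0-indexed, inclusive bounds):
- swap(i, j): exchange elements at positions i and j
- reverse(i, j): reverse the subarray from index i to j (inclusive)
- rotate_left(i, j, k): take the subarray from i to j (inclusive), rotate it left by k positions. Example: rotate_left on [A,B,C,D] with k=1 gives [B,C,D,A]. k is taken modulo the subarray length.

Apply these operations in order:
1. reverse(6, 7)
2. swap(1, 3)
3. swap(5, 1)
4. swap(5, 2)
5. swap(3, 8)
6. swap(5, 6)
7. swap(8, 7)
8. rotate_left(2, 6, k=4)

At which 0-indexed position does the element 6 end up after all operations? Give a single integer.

Answer: 5

Derivation:
After 1 (reverse(6, 7)): [1, 8, 0, 3, 6, 5, 7, 2, 4]
After 2 (swap(1, 3)): [1, 3, 0, 8, 6, 5, 7, 2, 4]
After 3 (swap(5, 1)): [1, 5, 0, 8, 6, 3, 7, 2, 4]
After 4 (swap(5, 2)): [1, 5, 3, 8, 6, 0, 7, 2, 4]
After 5 (swap(3, 8)): [1, 5, 3, 4, 6, 0, 7, 2, 8]
After 6 (swap(5, 6)): [1, 5, 3, 4, 6, 7, 0, 2, 8]
After 7 (swap(8, 7)): [1, 5, 3, 4, 6, 7, 0, 8, 2]
After 8 (rotate_left(2, 6, k=4)): [1, 5, 0, 3, 4, 6, 7, 8, 2]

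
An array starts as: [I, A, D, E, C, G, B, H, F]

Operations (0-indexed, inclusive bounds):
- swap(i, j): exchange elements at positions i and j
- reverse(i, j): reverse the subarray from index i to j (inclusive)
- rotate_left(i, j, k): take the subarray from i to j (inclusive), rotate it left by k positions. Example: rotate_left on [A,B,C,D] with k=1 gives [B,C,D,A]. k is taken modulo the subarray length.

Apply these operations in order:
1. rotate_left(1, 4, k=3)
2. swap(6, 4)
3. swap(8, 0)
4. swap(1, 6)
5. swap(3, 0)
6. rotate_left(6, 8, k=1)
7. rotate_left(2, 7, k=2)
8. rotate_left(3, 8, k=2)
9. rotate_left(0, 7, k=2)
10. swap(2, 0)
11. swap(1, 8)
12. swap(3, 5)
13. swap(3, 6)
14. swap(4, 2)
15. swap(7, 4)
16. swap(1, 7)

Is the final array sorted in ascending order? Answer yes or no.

After 1 (rotate_left(1, 4, k=3)): [I, C, A, D, E, G, B, H, F]
After 2 (swap(6, 4)): [I, C, A, D, B, G, E, H, F]
After 3 (swap(8, 0)): [F, C, A, D, B, G, E, H, I]
After 4 (swap(1, 6)): [F, E, A, D, B, G, C, H, I]
After 5 (swap(3, 0)): [D, E, A, F, B, G, C, H, I]
After 6 (rotate_left(6, 8, k=1)): [D, E, A, F, B, G, H, I, C]
After 7 (rotate_left(2, 7, k=2)): [D, E, B, G, H, I, A, F, C]
After 8 (rotate_left(3, 8, k=2)): [D, E, B, I, A, F, C, G, H]
After 9 (rotate_left(0, 7, k=2)): [B, I, A, F, C, G, D, E, H]
After 10 (swap(2, 0)): [A, I, B, F, C, G, D, E, H]
After 11 (swap(1, 8)): [A, H, B, F, C, G, D, E, I]
After 12 (swap(3, 5)): [A, H, B, G, C, F, D, E, I]
After 13 (swap(3, 6)): [A, H, B, D, C, F, G, E, I]
After 14 (swap(4, 2)): [A, H, C, D, B, F, G, E, I]
After 15 (swap(7, 4)): [A, H, C, D, E, F, G, B, I]
After 16 (swap(1, 7)): [A, B, C, D, E, F, G, H, I]

Answer: yes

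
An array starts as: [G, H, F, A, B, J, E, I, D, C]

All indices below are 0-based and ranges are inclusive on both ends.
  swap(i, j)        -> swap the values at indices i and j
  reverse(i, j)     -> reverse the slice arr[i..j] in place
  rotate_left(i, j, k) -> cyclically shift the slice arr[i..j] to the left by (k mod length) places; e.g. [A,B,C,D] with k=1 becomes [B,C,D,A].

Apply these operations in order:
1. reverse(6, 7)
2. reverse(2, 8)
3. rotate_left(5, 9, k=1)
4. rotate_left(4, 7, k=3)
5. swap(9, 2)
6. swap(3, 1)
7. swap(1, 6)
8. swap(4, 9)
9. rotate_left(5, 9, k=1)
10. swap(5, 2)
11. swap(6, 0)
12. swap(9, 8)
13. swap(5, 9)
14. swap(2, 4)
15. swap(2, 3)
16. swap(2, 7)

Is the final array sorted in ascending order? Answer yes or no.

Answer: yes

Derivation:
After 1 (reverse(6, 7)): [G, H, F, A, B, J, I, E, D, C]
After 2 (reverse(2, 8)): [G, H, D, E, I, J, B, A, F, C]
After 3 (rotate_left(5, 9, k=1)): [G, H, D, E, I, B, A, F, C, J]
After 4 (rotate_left(4, 7, k=3)): [G, H, D, E, F, I, B, A, C, J]
After 5 (swap(9, 2)): [G, H, J, E, F, I, B, A, C, D]
After 6 (swap(3, 1)): [G, E, J, H, F, I, B, A, C, D]
After 7 (swap(1, 6)): [G, B, J, H, F, I, E, A, C, D]
After 8 (swap(4, 9)): [G, B, J, H, D, I, E, A, C, F]
After 9 (rotate_left(5, 9, k=1)): [G, B, J, H, D, E, A, C, F, I]
After 10 (swap(5, 2)): [G, B, E, H, D, J, A, C, F, I]
After 11 (swap(6, 0)): [A, B, E, H, D, J, G, C, F, I]
After 12 (swap(9, 8)): [A, B, E, H, D, J, G, C, I, F]
After 13 (swap(5, 9)): [A, B, E, H, D, F, G, C, I, J]
After 14 (swap(2, 4)): [A, B, D, H, E, F, G, C, I, J]
After 15 (swap(2, 3)): [A, B, H, D, E, F, G, C, I, J]
After 16 (swap(2, 7)): [A, B, C, D, E, F, G, H, I, J]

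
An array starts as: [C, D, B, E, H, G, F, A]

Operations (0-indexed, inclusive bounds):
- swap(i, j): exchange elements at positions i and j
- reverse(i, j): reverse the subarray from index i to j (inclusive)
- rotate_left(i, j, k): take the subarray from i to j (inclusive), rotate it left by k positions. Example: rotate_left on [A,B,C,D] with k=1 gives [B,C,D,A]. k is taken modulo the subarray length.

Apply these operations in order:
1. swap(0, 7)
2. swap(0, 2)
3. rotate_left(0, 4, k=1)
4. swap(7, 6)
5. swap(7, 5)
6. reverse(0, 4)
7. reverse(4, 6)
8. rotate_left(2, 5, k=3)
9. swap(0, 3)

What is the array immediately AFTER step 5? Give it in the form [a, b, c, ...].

Answer: [D, A, E, H, B, F, C, G]

Derivation:
After 1 (swap(0, 7)): [A, D, B, E, H, G, F, C]
After 2 (swap(0, 2)): [B, D, A, E, H, G, F, C]
After 3 (rotate_left(0, 4, k=1)): [D, A, E, H, B, G, F, C]
After 4 (swap(7, 6)): [D, A, E, H, B, G, C, F]
After 5 (swap(7, 5)): [D, A, E, H, B, F, C, G]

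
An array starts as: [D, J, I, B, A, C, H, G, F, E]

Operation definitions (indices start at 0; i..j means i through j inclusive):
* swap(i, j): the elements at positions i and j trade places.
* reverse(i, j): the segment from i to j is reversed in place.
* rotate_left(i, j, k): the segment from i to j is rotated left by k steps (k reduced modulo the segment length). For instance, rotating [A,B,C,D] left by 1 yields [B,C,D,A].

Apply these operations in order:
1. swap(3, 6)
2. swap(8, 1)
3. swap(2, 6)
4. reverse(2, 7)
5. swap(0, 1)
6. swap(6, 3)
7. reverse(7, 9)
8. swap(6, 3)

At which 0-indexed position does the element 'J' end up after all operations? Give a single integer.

After 1 (swap(3, 6)): [D, J, I, H, A, C, B, G, F, E]
After 2 (swap(8, 1)): [D, F, I, H, A, C, B, G, J, E]
After 3 (swap(2, 6)): [D, F, B, H, A, C, I, G, J, E]
After 4 (reverse(2, 7)): [D, F, G, I, C, A, H, B, J, E]
After 5 (swap(0, 1)): [F, D, G, I, C, A, H, B, J, E]
After 6 (swap(6, 3)): [F, D, G, H, C, A, I, B, J, E]
After 7 (reverse(7, 9)): [F, D, G, H, C, A, I, E, J, B]
After 8 (swap(6, 3)): [F, D, G, I, C, A, H, E, J, B]

Answer: 8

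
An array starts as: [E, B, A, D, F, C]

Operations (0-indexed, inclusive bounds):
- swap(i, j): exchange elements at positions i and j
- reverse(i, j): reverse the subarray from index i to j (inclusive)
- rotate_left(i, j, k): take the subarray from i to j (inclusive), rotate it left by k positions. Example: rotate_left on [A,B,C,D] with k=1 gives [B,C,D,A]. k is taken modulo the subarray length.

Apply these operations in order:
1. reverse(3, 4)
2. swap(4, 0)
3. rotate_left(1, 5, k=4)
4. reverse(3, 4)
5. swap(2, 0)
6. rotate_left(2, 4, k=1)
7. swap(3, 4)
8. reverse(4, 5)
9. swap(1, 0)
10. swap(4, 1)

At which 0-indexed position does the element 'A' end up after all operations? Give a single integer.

Answer: 5

Derivation:
After 1 (reverse(3, 4)): [E, B, A, F, D, C]
After 2 (swap(4, 0)): [D, B, A, F, E, C]
After 3 (rotate_left(1, 5, k=4)): [D, C, B, A, F, E]
After 4 (reverse(3, 4)): [D, C, B, F, A, E]
After 5 (swap(2, 0)): [B, C, D, F, A, E]
After 6 (rotate_left(2, 4, k=1)): [B, C, F, A, D, E]
After 7 (swap(3, 4)): [B, C, F, D, A, E]
After 8 (reverse(4, 5)): [B, C, F, D, E, A]
After 9 (swap(1, 0)): [C, B, F, D, E, A]
After 10 (swap(4, 1)): [C, E, F, D, B, A]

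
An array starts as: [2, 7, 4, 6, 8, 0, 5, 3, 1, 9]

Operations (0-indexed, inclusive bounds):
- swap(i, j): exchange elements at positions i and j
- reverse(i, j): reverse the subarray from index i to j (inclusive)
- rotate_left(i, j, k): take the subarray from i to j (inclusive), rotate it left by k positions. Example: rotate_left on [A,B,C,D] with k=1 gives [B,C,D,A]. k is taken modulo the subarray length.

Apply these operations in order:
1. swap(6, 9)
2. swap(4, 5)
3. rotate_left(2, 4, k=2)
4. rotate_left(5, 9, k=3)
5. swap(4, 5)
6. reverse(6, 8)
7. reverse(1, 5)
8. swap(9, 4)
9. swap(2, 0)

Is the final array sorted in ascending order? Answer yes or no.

After 1 (swap(6, 9)): [2, 7, 4, 6, 8, 0, 9, 3, 1, 5]
After 2 (swap(4, 5)): [2, 7, 4, 6, 0, 8, 9, 3, 1, 5]
After 3 (rotate_left(2, 4, k=2)): [2, 7, 0, 4, 6, 8, 9, 3, 1, 5]
After 4 (rotate_left(5, 9, k=3)): [2, 7, 0, 4, 6, 1, 5, 8, 9, 3]
After 5 (swap(4, 5)): [2, 7, 0, 4, 1, 6, 5, 8, 9, 3]
After 6 (reverse(6, 8)): [2, 7, 0, 4, 1, 6, 9, 8, 5, 3]
After 7 (reverse(1, 5)): [2, 6, 1, 4, 0, 7, 9, 8, 5, 3]
After 8 (swap(9, 4)): [2, 6, 1, 4, 3, 7, 9, 8, 5, 0]
After 9 (swap(2, 0)): [1, 6, 2, 4, 3, 7, 9, 8, 5, 0]

Answer: no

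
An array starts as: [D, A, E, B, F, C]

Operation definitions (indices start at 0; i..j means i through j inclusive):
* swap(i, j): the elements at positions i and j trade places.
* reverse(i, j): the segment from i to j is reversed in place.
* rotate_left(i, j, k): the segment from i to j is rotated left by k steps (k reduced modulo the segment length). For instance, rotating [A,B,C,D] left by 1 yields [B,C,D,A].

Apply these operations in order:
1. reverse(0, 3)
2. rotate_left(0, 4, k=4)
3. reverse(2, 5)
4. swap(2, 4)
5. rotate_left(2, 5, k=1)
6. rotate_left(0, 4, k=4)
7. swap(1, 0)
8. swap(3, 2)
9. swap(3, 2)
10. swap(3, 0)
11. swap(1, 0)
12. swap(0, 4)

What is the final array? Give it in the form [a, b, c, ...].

Answer: [C, D, B, F, E, A]

Derivation:
After 1 (reverse(0, 3)): [B, E, A, D, F, C]
After 2 (rotate_left(0, 4, k=4)): [F, B, E, A, D, C]
After 3 (reverse(2, 5)): [F, B, C, D, A, E]
After 4 (swap(2, 4)): [F, B, A, D, C, E]
After 5 (rotate_left(2, 5, k=1)): [F, B, D, C, E, A]
After 6 (rotate_left(0, 4, k=4)): [E, F, B, D, C, A]
After 7 (swap(1, 0)): [F, E, B, D, C, A]
After 8 (swap(3, 2)): [F, E, D, B, C, A]
After 9 (swap(3, 2)): [F, E, B, D, C, A]
After 10 (swap(3, 0)): [D, E, B, F, C, A]
After 11 (swap(1, 0)): [E, D, B, F, C, A]
After 12 (swap(0, 4)): [C, D, B, F, E, A]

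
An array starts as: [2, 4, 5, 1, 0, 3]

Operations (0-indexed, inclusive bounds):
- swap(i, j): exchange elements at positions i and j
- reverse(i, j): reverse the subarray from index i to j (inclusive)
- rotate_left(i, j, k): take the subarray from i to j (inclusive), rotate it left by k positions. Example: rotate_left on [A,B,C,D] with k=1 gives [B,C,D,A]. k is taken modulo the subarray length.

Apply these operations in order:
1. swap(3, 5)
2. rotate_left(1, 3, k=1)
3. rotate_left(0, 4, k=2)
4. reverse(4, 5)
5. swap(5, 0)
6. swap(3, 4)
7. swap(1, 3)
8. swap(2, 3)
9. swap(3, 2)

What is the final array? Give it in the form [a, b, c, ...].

After 1 (swap(3, 5)): [2, 4, 5, 3, 0, 1]
After 2 (rotate_left(1, 3, k=1)): [2, 5, 3, 4, 0, 1]
After 3 (rotate_left(0, 4, k=2)): [3, 4, 0, 2, 5, 1]
After 4 (reverse(4, 5)): [3, 4, 0, 2, 1, 5]
After 5 (swap(5, 0)): [5, 4, 0, 2, 1, 3]
After 6 (swap(3, 4)): [5, 4, 0, 1, 2, 3]
After 7 (swap(1, 3)): [5, 1, 0, 4, 2, 3]
After 8 (swap(2, 3)): [5, 1, 4, 0, 2, 3]
After 9 (swap(3, 2)): [5, 1, 0, 4, 2, 3]

Answer: [5, 1, 0, 4, 2, 3]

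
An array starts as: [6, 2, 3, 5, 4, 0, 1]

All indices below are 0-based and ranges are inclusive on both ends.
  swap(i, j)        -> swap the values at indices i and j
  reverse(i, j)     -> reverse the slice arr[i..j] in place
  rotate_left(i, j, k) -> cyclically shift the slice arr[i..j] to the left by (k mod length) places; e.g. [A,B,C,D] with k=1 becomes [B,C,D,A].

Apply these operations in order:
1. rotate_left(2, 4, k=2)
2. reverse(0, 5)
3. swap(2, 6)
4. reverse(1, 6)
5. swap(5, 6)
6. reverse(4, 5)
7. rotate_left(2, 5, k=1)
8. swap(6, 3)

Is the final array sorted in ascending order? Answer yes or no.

After 1 (rotate_left(2, 4, k=2)): [6, 2, 4, 3, 5, 0, 1]
After 2 (reverse(0, 5)): [0, 5, 3, 4, 2, 6, 1]
After 3 (swap(2, 6)): [0, 5, 1, 4, 2, 6, 3]
After 4 (reverse(1, 6)): [0, 3, 6, 2, 4, 1, 5]
After 5 (swap(5, 6)): [0, 3, 6, 2, 4, 5, 1]
After 6 (reverse(4, 5)): [0, 3, 6, 2, 5, 4, 1]
After 7 (rotate_left(2, 5, k=1)): [0, 3, 2, 5, 4, 6, 1]
After 8 (swap(6, 3)): [0, 3, 2, 1, 4, 6, 5]

Answer: no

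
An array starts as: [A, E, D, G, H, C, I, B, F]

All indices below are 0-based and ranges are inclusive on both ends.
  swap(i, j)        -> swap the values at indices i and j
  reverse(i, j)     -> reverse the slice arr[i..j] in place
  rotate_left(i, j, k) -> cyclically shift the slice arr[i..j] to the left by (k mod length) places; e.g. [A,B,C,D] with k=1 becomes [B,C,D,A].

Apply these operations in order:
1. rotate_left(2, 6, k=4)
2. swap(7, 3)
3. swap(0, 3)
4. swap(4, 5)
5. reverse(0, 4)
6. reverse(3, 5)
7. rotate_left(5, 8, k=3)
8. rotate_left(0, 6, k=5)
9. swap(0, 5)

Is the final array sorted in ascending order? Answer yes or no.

After 1 (rotate_left(2, 6, k=4)): [A, E, I, D, G, H, C, B, F]
After 2 (swap(7, 3)): [A, E, I, B, G, H, C, D, F]
After 3 (swap(0, 3)): [B, E, I, A, G, H, C, D, F]
After 4 (swap(4, 5)): [B, E, I, A, H, G, C, D, F]
After 5 (reverse(0, 4)): [H, A, I, E, B, G, C, D, F]
After 6 (reverse(3, 5)): [H, A, I, G, B, E, C, D, F]
After 7 (rotate_left(5, 8, k=3)): [H, A, I, G, B, F, E, C, D]
After 8 (rotate_left(0, 6, k=5)): [F, E, H, A, I, G, B, C, D]
After 9 (swap(0, 5)): [G, E, H, A, I, F, B, C, D]

Answer: no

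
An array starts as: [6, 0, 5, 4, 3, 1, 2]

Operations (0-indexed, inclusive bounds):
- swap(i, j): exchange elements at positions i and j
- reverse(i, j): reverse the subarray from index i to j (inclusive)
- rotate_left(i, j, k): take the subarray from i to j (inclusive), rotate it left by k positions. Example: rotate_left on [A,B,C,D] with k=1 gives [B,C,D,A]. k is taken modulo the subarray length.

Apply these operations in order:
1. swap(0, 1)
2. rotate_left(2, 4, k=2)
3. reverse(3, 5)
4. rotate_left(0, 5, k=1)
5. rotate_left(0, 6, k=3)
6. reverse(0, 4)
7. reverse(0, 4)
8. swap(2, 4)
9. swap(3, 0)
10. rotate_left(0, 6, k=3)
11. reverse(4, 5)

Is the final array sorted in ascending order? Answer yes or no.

Answer: no

Derivation:
After 1 (swap(0, 1)): [0, 6, 5, 4, 3, 1, 2]
After 2 (rotate_left(2, 4, k=2)): [0, 6, 3, 5, 4, 1, 2]
After 3 (reverse(3, 5)): [0, 6, 3, 1, 4, 5, 2]
After 4 (rotate_left(0, 5, k=1)): [6, 3, 1, 4, 5, 0, 2]
After 5 (rotate_left(0, 6, k=3)): [4, 5, 0, 2, 6, 3, 1]
After 6 (reverse(0, 4)): [6, 2, 0, 5, 4, 3, 1]
After 7 (reverse(0, 4)): [4, 5, 0, 2, 6, 3, 1]
After 8 (swap(2, 4)): [4, 5, 6, 2, 0, 3, 1]
After 9 (swap(3, 0)): [2, 5, 6, 4, 0, 3, 1]
After 10 (rotate_left(0, 6, k=3)): [4, 0, 3, 1, 2, 5, 6]
After 11 (reverse(4, 5)): [4, 0, 3, 1, 5, 2, 6]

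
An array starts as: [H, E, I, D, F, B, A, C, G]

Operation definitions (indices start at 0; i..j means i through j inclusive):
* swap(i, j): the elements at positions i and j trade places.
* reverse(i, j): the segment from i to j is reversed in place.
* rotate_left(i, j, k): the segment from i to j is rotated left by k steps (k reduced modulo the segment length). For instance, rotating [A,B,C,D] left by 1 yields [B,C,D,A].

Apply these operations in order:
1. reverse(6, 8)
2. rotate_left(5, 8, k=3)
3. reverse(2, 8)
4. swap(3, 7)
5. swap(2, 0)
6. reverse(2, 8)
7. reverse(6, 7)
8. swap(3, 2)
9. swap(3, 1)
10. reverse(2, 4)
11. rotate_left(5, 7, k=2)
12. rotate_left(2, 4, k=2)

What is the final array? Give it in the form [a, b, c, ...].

Answer: [C, I, G, F, E, B, A, D, H]

Derivation:
After 1 (reverse(6, 8)): [H, E, I, D, F, B, G, C, A]
After 2 (rotate_left(5, 8, k=3)): [H, E, I, D, F, A, B, G, C]
After 3 (reverse(2, 8)): [H, E, C, G, B, A, F, D, I]
After 4 (swap(3, 7)): [H, E, C, D, B, A, F, G, I]
After 5 (swap(2, 0)): [C, E, H, D, B, A, F, G, I]
After 6 (reverse(2, 8)): [C, E, I, G, F, A, B, D, H]
After 7 (reverse(6, 7)): [C, E, I, G, F, A, D, B, H]
After 8 (swap(3, 2)): [C, E, G, I, F, A, D, B, H]
After 9 (swap(3, 1)): [C, I, G, E, F, A, D, B, H]
After 10 (reverse(2, 4)): [C, I, F, E, G, A, D, B, H]
After 11 (rotate_left(5, 7, k=2)): [C, I, F, E, G, B, A, D, H]
After 12 (rotate_left(2, 4, k=2)): [C, I, G, F, E, B, A, D, H]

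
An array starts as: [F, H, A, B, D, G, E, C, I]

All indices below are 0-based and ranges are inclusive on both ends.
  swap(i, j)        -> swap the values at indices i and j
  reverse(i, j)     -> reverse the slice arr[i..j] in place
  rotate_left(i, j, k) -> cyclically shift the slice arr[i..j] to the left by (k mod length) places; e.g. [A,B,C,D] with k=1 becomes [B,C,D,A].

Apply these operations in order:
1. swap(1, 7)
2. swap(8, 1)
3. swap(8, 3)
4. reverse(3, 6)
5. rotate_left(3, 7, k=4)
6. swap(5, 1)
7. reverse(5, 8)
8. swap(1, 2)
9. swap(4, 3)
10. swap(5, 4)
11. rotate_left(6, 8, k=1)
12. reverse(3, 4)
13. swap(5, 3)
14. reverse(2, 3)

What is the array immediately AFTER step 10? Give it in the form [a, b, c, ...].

Answer: [F, A, G, E, B, H, C, D, I]

Derivation:
After 1 (swap(1, 7)): [F, C, A, B, D, G, E, H, I]
After 2 (swap(8, 1)): [F, I, A, B, D, G, E, H, C]
After 3 (swap(8, 3)): [F, I, A, C, D, G, E, H, B]
After 4 (reverse(3, 6)): [F, I, A, E, G, D, C, H, B]
After 5 (rotate_left(3, 7, k=4)): [F, I, A, H, E, G, D, C, B]
After 6 (swap(5, 1)): [F, G, A, H, E, I, D, C, B]
After 7 (reverse(5, 8)): [F, G, A, H, E, B, C, D, I]
After 8 (swap(1, 2)): [F, A, G, H, E, B, C, D, I]
After 9 (swap(4, 3)): [F, A, G, E, H, B, C, D, I]
After 10 (swap(5, 4)): [F, A, G, E, B, H, C, D, I]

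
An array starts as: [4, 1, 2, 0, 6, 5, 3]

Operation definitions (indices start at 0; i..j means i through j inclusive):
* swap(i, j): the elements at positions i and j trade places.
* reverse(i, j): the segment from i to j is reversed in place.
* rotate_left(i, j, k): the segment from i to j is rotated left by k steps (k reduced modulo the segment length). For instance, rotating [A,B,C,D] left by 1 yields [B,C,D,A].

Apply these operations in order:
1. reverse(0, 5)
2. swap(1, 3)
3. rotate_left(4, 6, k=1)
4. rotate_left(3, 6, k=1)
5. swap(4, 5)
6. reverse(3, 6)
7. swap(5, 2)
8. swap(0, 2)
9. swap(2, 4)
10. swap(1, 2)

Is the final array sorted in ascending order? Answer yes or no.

After 1 (reverse(0, 5)): [5, 6, 0, 2, 1, 4, 3]
After 2 (swap(1, 3)): [5, 2, 0, 6, 1, 4, 3]
After 3 (rotate_left(4, 6, k=1)): [5, 2, 0, 6, 4, 3, 1]
After 4 (rotate_left(3, 6, k=1)): [5, 2, 0, 4, 3, 1, 6]
After 5 (swap(4, 5)): [5, 2, 0, 4, 1, 3, 6]
After 6 (reverse(3, 6)): [5, 2, 0, 6, 3, 1, 4]
After 7 (swap(5, 2)): [5, 2, 1, 6, 3, 0, 4]
After 8 (swap(0, 2)): [1, 2, 5, 6, 3, 0, 4]
After 9 (swap(2, 4)): [1, 2, 3, 6, 5, 0, 4]
After 10 (swap(1, 2)): [1, 3, 2, 6, 5, 0, 4]

Answer: no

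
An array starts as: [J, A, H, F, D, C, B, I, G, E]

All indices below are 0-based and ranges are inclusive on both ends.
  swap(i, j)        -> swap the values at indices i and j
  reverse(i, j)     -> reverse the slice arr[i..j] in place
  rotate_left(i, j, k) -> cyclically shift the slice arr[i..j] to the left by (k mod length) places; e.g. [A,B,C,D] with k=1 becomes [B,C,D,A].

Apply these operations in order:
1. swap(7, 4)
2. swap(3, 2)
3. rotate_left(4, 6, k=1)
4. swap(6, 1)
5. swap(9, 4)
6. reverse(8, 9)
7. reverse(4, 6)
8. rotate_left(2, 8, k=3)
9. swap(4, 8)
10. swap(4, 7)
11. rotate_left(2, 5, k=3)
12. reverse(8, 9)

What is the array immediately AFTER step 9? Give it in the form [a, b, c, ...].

After 1 (swap(7, 4)): [J, A, H, F, I, C, B, D, G, E]
After 2 (swap(3, 2)): [J, A, F, H, I, C, B, D, G, E]
After 3 (rotate_left(4, 6, k=1)): [J, A, F, H, C, B, I, D, G, E]
After 4 (swap(6, 1)): [J, I, F, H, C, B, A, D, G, E]
After 5 (swap(9, 4)): [J, I, F, H, E, B, A, D, G, C]
After 6 (reverse(8, 9)): [J, I, F, H, E, B, A, D, C, G]
After 7 (reverse(4, 6)): [J, I, F, H, A, B, E, D, C, G]
After 8 (rotate_left(2, 8, k=3)): [J, I, B, E, D, C, F, H, A, G]
After 9 (swap(4, 8)): [J, I, B, E, A, C, F, H, D, G]

Answer: [J, I, B, E, A, C, F, H, D, G]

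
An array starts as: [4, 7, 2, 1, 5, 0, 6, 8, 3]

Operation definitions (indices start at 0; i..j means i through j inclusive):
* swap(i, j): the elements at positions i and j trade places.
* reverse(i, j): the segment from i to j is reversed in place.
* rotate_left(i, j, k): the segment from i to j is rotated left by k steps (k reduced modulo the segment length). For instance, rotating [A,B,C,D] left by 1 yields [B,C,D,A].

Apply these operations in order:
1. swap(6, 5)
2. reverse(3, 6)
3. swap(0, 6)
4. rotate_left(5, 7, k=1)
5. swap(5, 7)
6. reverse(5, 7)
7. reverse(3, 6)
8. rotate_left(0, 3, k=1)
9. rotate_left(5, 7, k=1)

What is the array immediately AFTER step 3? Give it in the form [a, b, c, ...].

After 1 (swap(6, 5)): [4, 7, 2, 1, 5, 6, 0, 8, 3]
After 2 (reverse(3, 6)): [4, 7, 2, 0, 6, 5, 1, 8, 3]
After 3 (swap(0, 6)): [1, 7, 2, 0, 6, 5, 4, 8, 3]

Answer: [1, 7, 2, 0, 6, 5, 4, 8, 3]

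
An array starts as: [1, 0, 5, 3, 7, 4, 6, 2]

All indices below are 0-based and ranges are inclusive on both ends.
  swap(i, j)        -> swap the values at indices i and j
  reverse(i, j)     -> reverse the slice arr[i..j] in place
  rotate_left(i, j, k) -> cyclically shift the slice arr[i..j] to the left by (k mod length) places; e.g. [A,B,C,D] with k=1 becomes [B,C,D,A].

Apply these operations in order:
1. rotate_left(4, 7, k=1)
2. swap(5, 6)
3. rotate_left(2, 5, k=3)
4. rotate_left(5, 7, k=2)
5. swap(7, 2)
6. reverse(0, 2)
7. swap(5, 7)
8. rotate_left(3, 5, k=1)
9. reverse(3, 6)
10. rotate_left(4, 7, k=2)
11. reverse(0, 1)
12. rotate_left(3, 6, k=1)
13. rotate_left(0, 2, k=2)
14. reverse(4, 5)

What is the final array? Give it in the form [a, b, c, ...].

Answer: [1, 0, 6, 3, 5, 7, 4, 2]

Derivation:
After 1 (rotate_left(4, 7, k=1)): [1, 0, 5, 3, 4, 6, 2, 7]
After 2 (swap(5, 6)): [1, 0, 5, 3, 4, 2, 6, 7]
After 3 (rotate_left(2, 5, k=3)): [1, 0, 2, 5, 3, 4, 6, 7]
After 4 (rotate_left(5, 7, k=2)): [1, 0, 2, 5, 3, 7, 4, 6]
After 5 (swap(7, 2)): [1, 0, 6, 5, 3, 7, 4, 2]
After 6 (reverse(0, 2)): [6, 0, 1, 5, 3, 7, 4, 2]
After 7 (swap(5, 7)): [6, 0, 1, 5, 3, 2, 4, 7]
After 8 (rotate_left(3, 5, k=1)): [6, 0, 1, 3, 2, 5, 4, 7]
After 9 (reverse(3, 6)): [6, 0, 1, 4, 5, 2, 3, 7]
After 10 (rotate_left(4, 7, k=2)): [6, 0, 1, 4, 3, 7, 5, 2]
After 11 (reverse(0, 1)): [0, 6, 1, 4, 3, 7, 5, 2]
After 12 (rotate_left(3, 6, k=1)): [0, 6, 1, 3, 7, 5, 4, 2]
After 13 (rotate_left(0, 2, k=2)): [1, 0, 6, 3, 7, 5, 4, 2]
After 14 (reverse(4, 5)): [1, 0, 6, 3, 5, 7, 4, 2]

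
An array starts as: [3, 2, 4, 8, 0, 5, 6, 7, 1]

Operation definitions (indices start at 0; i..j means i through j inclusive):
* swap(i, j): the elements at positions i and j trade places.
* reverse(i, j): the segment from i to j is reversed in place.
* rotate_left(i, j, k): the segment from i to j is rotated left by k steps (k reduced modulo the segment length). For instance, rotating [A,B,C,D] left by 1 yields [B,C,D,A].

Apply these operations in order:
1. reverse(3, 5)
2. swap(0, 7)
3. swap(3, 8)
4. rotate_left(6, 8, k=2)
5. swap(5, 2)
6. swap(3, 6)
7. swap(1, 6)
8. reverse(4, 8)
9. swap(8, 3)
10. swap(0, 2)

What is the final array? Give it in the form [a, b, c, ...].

Answer: [8, 1, 7, 0, 3, 6, 2, 4, 5]

Derivation:
After 1 (reverse(3, 5)): [3, 2, 4, 5, 0, 8, 6, 7, 1]
After 2 (swap(0, 7)): [7, 2, 4, 5, 0, 8, 6, 3, 1]
After 3 (swap(3, 8)): [7, 2, 4, 1, 0, 8, 6, 3, 5]
After 4 (rotate_left(6, 8, k=2)): [7, 2, 4, 1, 0, 8, 5, 6, 3]
After 5 (swap(5, 2)): [7, 2, 8, 1, 0, 4, 5, 6, 3]
After 6 (swap(3, 6)): [7, 2, 8, 5, 0, 4, 1, 6, 3]
After 7 (swap(1, 6)): [7, 1, 8, 5, 0, 4, 2, 6, 3]
After 8 (reverse(4, 8)): [7, 1, 8, 5, 3, 6, 2, 4, 0]
After 9 (swap(8, 3)): [7, 1, 8, 0, 3, 6, 2, 4, 5]
After 10 (swap(0, 2)): [8, 1, 7, 0, 3, 6, 2, 4, 5]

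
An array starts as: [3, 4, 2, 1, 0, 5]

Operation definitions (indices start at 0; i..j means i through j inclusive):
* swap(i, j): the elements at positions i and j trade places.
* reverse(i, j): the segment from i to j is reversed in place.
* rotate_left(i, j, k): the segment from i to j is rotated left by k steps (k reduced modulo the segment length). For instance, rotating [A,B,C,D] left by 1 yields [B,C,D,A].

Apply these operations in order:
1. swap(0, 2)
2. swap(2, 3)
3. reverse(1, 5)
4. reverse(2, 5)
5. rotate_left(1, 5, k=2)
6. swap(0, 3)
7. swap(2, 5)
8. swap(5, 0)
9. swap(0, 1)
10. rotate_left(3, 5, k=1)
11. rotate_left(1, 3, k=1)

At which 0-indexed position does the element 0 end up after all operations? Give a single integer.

After 1 (swap(0, 2)): [2, 4, 3, 1, 0, 5]
After 2 (swap(2, 3)): [2, 4, 1, 3, 0, 5]
After 3 (reverse(1, 5)): [2, 5, 0, 3, 1, 4]
After 4 (reverse(2, 5)): [2, 5, 4, 1, 3, 0]
After 5 (rotate_left(1, 5, k=2)): [2, 1, 3, 0, 5, 4]
After 6 (swap(0, 3)): [0, 1, 3, 2, 5, 4]
After 7 (swap(2, 5)): [0, 1, 4, 2, 5, 3]
After 8 (swap(5, 0)): [3, 1, 4, 2, 5, 0]
After 9 (swap(0, 1)): [1, 3, 4, 2, 5, 0]
After 10 (rotate_left(3, 5, k=1)): [1, 3, 4, 5, 0, 2]
After 11 (rotate_left(1, 3, k=1)): [1, 4, 5, 3, 0, 2]

Answer: 4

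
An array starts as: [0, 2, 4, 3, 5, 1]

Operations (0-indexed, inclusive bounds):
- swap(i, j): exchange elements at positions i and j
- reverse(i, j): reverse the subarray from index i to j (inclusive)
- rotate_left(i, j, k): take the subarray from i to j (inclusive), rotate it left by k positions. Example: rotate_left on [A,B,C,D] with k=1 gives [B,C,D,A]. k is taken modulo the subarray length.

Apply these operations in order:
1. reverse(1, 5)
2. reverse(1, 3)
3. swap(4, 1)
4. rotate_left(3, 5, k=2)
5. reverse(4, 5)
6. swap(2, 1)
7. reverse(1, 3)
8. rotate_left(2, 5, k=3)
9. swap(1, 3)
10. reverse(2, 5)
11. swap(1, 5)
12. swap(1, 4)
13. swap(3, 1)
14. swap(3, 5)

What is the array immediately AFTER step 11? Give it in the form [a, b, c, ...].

Answer: [0, 1, 3, 5, 2, 4]

Derivation:
After 1 (reverse(1, 5)): [0, 1, 5, 3, 4, 2]
After 2 (reverse(1, 3)): [0, 3, 5, 1, 4, 2]
After 3 (swap(4, 1)): [0, 4, 5, 1, 3, 2]
After 4 (rotate_left(3, 5, k=2)): [0, 4, 5, 2, 1, 3]
After 5 (reverse(4, 5)): [0, 4, 5, 2, 3, 1]
After 6 (swap(2, 1)): [0, 5, 4, 2, 3, 1]
After 7 (reverse(1, 3)): [0, 2, 4, 5, 3, 1]
After 8 (rotate_left(2, 5, k=3)): [0, 2, 1, 4, 5, 3]
After 9 (swap(1, 3)): [0, 4, 1, 2, 5, 3]
After 10 (reverse(2, 5)): [0, 4, 3, 5, 2, 1]
After 11 (swap(1, 5)): [0, 1, 3, 5, 2, 4]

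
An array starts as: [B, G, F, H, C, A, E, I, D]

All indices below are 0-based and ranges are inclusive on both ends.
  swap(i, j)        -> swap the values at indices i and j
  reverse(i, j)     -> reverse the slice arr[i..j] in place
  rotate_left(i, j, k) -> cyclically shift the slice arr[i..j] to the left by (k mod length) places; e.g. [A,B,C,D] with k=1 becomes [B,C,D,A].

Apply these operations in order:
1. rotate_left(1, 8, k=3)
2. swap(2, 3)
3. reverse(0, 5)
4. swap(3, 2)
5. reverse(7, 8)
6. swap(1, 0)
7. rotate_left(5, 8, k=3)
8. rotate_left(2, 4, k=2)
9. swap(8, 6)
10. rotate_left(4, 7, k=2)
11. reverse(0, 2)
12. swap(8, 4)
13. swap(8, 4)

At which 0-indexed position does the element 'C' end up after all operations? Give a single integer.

Answer: 0

Derivation:
After 1 (rotate_left(1, 8, k=3)): [B, C, A, E, I, D, G, F, H]
After 2 (swap(2, 3)): [B, C, E, A, I, D, G, F, H]
After 3 (reverse(0, 5)): [D, I, A, E, C, B, G, F, H]
After 4 (swap(3, 2)): [D, I, E, A, C, B, G, F, H]
After 5 (reverse(7, 8)): [D, I, E, A, C, B, G, H, F]
After 6 (swap(1, 0)): [I, D, E, A, C, B, G, H, F]
After 7 (rotate_left(5, 8, k=3)): [I, D, E, A, C, F, B, G, H]
After 8 (rotate_left(2, 4, k=2)): [I, D, C, E, A, F, B, G, H]
After 9 (swap(8, 6)): [I, D, C, E, A, F, H, G, B]
After 10 (rotate_left(4, 7, k=2)): [I, D, C, E, H, G, A, F, B]
After 11 (reverse(0, 2)): [C, D, I, E, H, G, A, F, B]
After 12 (swap(8, 4)): [C, D, I, E, B, G, A, F, H]
After 13 (swap(8, 4)): [C, D, I, E, H, G, A, F, B]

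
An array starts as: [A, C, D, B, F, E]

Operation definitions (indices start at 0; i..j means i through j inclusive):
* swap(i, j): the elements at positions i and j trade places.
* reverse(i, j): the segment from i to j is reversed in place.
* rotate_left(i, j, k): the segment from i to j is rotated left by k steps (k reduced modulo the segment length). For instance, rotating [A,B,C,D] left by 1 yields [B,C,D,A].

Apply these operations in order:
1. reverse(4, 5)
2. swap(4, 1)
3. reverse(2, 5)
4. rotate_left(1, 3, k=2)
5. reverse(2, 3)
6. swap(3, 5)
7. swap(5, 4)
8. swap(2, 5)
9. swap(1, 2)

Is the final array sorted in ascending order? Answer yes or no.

Answer: yes

Derivation:
After 1 (reverse(4, 5)): [A, C, D, B, E, F]
After 2 (swap(4, 1)): [A, E, D, B, C, F]
After 3 (reverse(2, 5)): [A, E, F, C, B, D]
After 4 (rotate_left(1, 3, k=2)): [A, C, E, F, B, D]
After 5 (reverse(2, 3)): [A, C, F, E, B, D]
After 6 (swap(3, 5)): [A, C, F, D, B, E]
After 7 (swap(5, 4)): [A, C, F, D, E, B]
After 8 (swap(2, 5)): [A, C, B, D, E, F]
After 9 (swap(1, 2)): [A, B, C, D, E, F]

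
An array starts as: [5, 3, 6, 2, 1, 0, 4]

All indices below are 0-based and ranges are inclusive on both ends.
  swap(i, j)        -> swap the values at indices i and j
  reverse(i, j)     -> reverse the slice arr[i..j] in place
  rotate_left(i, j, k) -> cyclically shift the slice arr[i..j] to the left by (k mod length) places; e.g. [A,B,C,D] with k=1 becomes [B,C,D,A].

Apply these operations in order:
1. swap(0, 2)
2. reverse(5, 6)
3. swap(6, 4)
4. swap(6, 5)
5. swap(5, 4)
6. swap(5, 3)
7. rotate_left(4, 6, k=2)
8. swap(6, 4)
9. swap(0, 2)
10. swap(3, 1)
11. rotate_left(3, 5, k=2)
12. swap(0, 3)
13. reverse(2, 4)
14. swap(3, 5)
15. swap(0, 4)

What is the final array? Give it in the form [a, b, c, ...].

Answer: [6, 0, 3, 2, 1, 5, 4]

Derivation:
After 1 (swap(0, 2)): [6, 3, 5, 2, 1, 0, 4]
After 2 (reverse(5, 6)): [6, 3, 5, 2, 1, 4, 0]
After 3 (swap(6, 4)): [6, 3, 5, 2, 0, 4, 1]
After 4 (swap(6, 5)): [6, 3, 5, 2, 0, 1, 4]
After 5 (swap(5, 4)): [6, 3, 5, 2, 1, 0, 4]
After 6 (swap(5, 3)): [6, 3, 5, 0, 1, 2, 4]
After 7 (rotate_left(4, 6, k=2)): [6, 3, 5, 0, 4, 1, 2]
After 8 (swap(6, 4)): [6, 3, 5, 0, 2, 1, 4]
After 9 (swap(0, 2)): [5, 3, 6, 0, 2, 1, 4]
After 10 (swap(3, 1)): [5, 0, 6, 3, 2, 1, 4]
After 11 (rotate_left(3, 5, k=2)): [5, 0, 6, 1, 3, 2, 4]
After 12 (swap(0, 3)): [1, 0, 6, 5, 3, 2, 4]
After 13 (reverse(2, 4)): [1, 0, 3, 5, 6, 2, 4]
After 14 (swap(3, 5)): [1, 0, 3, 2, 6, 5, 4]
After 15 (swap(0, 4)): [6, 0, 3, 2, 1, 5, 4]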